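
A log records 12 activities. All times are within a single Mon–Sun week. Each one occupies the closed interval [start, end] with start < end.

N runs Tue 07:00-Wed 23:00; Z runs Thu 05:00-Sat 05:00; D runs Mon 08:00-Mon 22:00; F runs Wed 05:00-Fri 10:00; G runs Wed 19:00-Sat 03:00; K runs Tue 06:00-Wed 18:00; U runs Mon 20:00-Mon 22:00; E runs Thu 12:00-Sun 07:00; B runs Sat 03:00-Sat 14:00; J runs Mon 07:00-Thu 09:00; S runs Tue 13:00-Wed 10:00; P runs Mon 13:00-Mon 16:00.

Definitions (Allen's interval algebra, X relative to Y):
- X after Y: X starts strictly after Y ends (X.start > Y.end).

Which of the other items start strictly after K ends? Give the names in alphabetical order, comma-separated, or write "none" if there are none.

Target K = [Tue 06:00, Wed 18:00].
B [Sat 03:00, Sat 14:00] → after → yes.
D [Mon 08:00, Mon 22:00] → before → no.
E [Thu 12:00, Sun 07:00] → after → yes.
F [Wed 05:00, Fri 10:00] → overlapped-by → no.
G [Wed 19:00, Sat 03:00] → after → yes.
J [Mon 07:00, Thu 09:00] → contains → no.
N [Tue 07:00, Wed 23:00] → overlapped-by → no.
P [Mon 13:00, Mon 16:00] → before → no.
S [Tue 13:00, Wed 10:00] → during → no.
U [Mon 20:00, Mon 22:00] → before → no.
Z [Thu 05:00, Sat 05:00] → after → yes.
Result: B, E, G, Z.

B, E, G, Z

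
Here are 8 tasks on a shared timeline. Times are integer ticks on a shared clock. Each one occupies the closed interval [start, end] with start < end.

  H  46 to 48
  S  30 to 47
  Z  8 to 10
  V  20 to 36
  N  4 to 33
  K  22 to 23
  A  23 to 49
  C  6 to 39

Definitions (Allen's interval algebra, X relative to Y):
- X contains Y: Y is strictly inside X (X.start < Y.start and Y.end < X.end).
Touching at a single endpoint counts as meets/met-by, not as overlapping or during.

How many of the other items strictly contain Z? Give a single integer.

2

Target Z = [8, 10].
A [23, 49] → after → no.
C [6, 39] → contains → counts.
H [46, 48] → after → no.
K [22, 23] → after → no.
N [4, 33] → contains → counts.
S [30, 47] → after → no.
V [20, 36] → after → no.
Total: 2.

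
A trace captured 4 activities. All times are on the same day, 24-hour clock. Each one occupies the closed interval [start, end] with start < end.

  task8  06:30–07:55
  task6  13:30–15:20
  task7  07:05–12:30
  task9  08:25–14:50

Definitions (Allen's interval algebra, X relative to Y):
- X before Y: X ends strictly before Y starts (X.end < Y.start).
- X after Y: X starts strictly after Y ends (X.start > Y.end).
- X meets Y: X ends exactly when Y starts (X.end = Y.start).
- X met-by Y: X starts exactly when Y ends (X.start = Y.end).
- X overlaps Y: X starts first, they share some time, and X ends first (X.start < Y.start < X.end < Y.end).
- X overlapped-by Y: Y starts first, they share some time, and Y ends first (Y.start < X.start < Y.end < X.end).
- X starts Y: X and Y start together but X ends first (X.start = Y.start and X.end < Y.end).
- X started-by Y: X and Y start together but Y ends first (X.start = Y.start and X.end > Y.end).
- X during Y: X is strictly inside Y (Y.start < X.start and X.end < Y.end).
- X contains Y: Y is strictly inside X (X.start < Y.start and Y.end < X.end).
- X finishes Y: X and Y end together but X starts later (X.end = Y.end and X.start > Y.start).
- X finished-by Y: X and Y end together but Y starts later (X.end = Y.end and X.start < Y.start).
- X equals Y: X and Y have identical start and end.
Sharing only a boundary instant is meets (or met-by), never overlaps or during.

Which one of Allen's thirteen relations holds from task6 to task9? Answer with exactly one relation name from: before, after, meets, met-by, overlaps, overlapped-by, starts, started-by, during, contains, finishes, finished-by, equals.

overlapped-by

task6 = [13:30, 15:20]; task9 = [08:25, 14:50].
Compare endpoints: task6.start > task9.start, task6.start < task9.end, task6.end > task9.start, task6.end > task9.end.
That pattern is 'overlapped-by'.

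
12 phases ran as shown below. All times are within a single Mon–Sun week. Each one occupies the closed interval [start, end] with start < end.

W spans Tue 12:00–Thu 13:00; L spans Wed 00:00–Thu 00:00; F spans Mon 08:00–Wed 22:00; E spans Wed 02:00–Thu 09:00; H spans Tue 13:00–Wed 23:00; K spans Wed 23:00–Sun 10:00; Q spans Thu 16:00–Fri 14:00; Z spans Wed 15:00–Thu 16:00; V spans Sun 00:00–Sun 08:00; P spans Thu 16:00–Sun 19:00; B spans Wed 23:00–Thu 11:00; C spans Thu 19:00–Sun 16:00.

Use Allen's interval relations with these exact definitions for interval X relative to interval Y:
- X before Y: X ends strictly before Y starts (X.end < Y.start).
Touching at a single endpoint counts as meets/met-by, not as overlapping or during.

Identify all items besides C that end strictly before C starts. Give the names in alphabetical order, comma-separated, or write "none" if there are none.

Target C = [Thu 19:00, Sun 16:00].
B [Wed 23:00, Thu 11:00] → before → yes.
E [Wed 02:00, Thu 09:00] → before → yes.
F [Mon 08:00, Wed 22:00] → before → yes.
H [Tue 13:00, Wed 23:00] → before → yes.
K [Wed 23:00, Sun 10:00] → overlaps → no.
L [Wed 00:00, Thu 00:00] → before → yes.
P [Thu 16:00, Sun 19:00] → contains → no.
Q [Thu 16:00, Fri 14:00] → overlaps → no.
V [Sun 00:00, Sun 08:00] → during → no.
W [Tue 12:00, Thu 13:00] → before → yes.
Z [Wed 15:00, Thu 16:00] → before → yes.
Result: B, E, F, H, L, W, Z.

B, E, F, H, L, W, Z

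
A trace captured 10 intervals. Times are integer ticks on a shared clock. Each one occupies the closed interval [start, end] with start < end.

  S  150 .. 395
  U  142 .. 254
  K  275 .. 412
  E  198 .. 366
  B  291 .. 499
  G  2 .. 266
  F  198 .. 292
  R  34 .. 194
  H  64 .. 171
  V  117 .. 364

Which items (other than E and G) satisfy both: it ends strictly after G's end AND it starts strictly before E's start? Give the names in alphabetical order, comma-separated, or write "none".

Conditions: its end is strictly after G's end (X.end > 266) AND its start is strictly before E's start (X.start < 198).
B: end 499 > 266? ✓; start 291 < 198? ✗ → no.
F: end 292 > 266? ✓; start 198 < 198? ✗ → no.
H: end 171 > 266? ✗; start 64 < 198? ✓ → no.
K: end 412 > 266? ✓; start 275 < 198? ✗ → no.
R: end 194 > 266? ✗; start 34 < 198? ✓ → no.
S: end 395 > 266? ✓; start 150 < 198? ✓ → yes.
U: end 254 > 266? ✗; start 142 < 198? ✓ → no.
V: end 364 > 266? ✓; start 117 < 198? ✓ → yes.
Result: S, V.

S, V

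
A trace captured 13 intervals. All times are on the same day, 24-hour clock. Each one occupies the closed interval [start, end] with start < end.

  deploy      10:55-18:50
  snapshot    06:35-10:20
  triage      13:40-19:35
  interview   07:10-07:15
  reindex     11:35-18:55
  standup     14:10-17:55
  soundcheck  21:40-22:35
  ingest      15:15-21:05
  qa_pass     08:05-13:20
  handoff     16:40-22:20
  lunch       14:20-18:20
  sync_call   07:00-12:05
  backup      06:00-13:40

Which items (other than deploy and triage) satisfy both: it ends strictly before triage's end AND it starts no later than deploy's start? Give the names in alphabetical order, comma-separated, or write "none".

Conditions: its end is strictly before triage's end (X.end < 19:35) AND its start is no later than deploy's start (X.start <= 10:55).
backup: end 13:40 < 19:35? ✓; start 06:00 <= 10:55? ✓ → yes.
handoff: end 22:20 < 19:35? ✗; start 16:40 <= 10:55? ✗ → no.
ingest: end 21:05 < 19:35? ✗; start 15:15 <= 10:55? ✗ → no.
interview: end 07:15 < 19:35? ✓; start 07:10 <= 10:55? ✓ → yes.
lunch: end 18:20 < 19:35? ✓; start 14:20 <= 10:55? ✗ → no.
qa_pass: end 13:20 < 19:35? ✓; start 08:05 <= 10:55? ✓ → yes.
reindex: end 18:55 < 19:35? ✓; start 11:35 <= 10:55? ✗ → no.
snapshot: end 10:20 < 19:35? ✓; start 06:35 <= 10:55? ✓ → yes.
soundcheck: end 22:35 < 19:35? ✗; start 21:40 <= 10:55? ✗ → no.
standup: end 17:55 < 19:35? ✓; start 14:10 <= 10:55? ✗ → no.
sync_call: end 12:05 < 19:35? ✓; start 07:00 <= 10:55? ✓ → yes.
Result: backup, interview, qa_pass, snapshot, sync_call.

backup, interview, qa_pass, snapshot, sync_call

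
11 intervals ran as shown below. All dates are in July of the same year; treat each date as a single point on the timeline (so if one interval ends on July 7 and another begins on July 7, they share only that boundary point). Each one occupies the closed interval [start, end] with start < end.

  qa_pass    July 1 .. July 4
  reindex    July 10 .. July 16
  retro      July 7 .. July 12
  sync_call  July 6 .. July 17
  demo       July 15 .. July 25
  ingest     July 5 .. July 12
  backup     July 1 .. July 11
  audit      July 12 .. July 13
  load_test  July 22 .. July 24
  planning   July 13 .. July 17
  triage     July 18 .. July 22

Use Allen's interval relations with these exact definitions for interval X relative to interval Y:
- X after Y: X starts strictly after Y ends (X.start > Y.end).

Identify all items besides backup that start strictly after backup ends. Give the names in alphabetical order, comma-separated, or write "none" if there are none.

Target backup = [July 1, July 11].
audit [July 12, July 13] → after → yes.
demo [July 15, July 25] → after → yes.
ingest [July 5, July 12] → overlapped-by → no.
load_test [July 22, July 24] → after → yes.
planning [July 13, July 17] → after → yes.
qa_pass [July 1, July 4] → starts → no.
reindex [July 10, July 16] → overlapped-by → no.
retro [July 7, July 12] → overlapped-by → no.
sync_call [July 6, July 17] → overlapped-by → no.
triage [July 18, July 22] → after → yes.
Result: audit, demo, load_test, planning, triage.

audit, demo, load_test, planning, triage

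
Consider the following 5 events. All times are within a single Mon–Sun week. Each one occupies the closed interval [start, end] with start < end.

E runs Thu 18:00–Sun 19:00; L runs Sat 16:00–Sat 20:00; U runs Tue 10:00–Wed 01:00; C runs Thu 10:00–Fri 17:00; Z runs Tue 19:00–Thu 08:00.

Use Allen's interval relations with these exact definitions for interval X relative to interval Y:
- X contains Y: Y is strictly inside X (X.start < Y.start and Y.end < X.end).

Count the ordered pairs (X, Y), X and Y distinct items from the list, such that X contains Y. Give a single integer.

1

Checking all 20 ordered pairs for relation 'contains'; matching pairs in alphabetical order:
(E, L): E contains L ✓
Count: 1.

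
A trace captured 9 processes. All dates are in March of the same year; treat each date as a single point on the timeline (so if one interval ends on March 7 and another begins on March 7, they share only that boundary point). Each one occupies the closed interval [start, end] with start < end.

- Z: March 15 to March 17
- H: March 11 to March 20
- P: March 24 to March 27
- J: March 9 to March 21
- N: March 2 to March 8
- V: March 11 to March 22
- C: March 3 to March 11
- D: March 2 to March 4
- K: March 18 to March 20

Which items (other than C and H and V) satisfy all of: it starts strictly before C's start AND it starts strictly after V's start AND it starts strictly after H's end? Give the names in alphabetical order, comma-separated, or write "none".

none

Conditions: its start is strictly before C's start (X.start < March 3) AND its start is strictly after V's start (X.start > March 11) AND its start is strictly after H's end (X.start > March 20).
D: start March 2 < March 3? ✓; start March 2 > March 11? ✗; start March 2 > March 20? ✗ → no.
J: start March 9 < March 3? ✗; start March 9 > March 11? ✗; start March 9 > March 20? ✗ → no.
K: start March 18 < March 3? ✗; start March 18 > March 11? ✓; start March 18 > March 20? ✗ → no.
N: start March 2 < March 3? ✓; start March 2 > March 11? ✗; start March 2 > March 20? ✗ → no.
P: start March 24 < March 3? ✗; start March 24 > March 11? ✓; start March 24 > March 20? ✓ → no.
Z: start March 15 < March 3? ✗; start March 15 > March 11? ✓; start March 15 > March 20? ✗ → no.
Result: none.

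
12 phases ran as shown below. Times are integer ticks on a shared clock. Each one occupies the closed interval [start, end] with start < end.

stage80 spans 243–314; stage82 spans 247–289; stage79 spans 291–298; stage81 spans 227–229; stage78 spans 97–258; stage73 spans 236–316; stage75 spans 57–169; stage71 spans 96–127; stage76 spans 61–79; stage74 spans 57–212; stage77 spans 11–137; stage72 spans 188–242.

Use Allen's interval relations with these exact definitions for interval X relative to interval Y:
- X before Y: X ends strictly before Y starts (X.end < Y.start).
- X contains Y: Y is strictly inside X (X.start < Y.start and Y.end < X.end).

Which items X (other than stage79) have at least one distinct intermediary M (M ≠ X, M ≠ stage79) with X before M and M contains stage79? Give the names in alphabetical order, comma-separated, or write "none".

Target stage79 = [291, 298].
Intermediaries M with M contains stage79: stage73, stage80.
Via stage73 — items with X before stage73: stage71, stage74, stage75, stage76, stage77, stage81.
Via stage80 — items with X before stage80: stage71, stage72, stage74, stage75, stage76, stage77, stage81.
Union: stage71, stage72, stage74, stage75, stage76, stage77, stage81.

stage71, stage72, stage74, stage75, stage76, stage77, stage81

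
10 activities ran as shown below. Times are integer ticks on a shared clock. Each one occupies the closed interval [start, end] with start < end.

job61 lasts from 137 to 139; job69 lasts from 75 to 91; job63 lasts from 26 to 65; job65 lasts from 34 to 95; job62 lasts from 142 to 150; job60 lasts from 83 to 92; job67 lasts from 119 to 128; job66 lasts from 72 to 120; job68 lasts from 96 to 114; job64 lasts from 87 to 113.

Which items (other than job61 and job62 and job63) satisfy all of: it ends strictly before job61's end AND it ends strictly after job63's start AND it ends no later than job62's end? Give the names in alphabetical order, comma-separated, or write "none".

job60, job64, job65, job66, job67, job68, job69

Conditions: its end is strictly before job61's end (X.end < 139) AND its end is strictly after job63's start (X.end > 26) AND its end is no later than job62's end (X.end <= 150).
job60: end 92 < 139? ✓; end 92 > 26? ✓; end 92 <= 150? ✓ → yes.
job64: end 113 < 139? ✓; end 113 > 26? ✓; end 113 <= 150? ✓ → yes.
job65: end 95 < 139? ✓; end 95 > 26? ✓; end 95 <= 150? ✓ → yes.
job66: end 120 < 139? ✓; end 120 > 26? ✓; end 120 <= 150? ✓ → yes.
job67: end 128 < 139? ✓; end 128 > 26? ✓; end 128 <= 150? ✓ → yes.
job68: end 114 < 139? ✓; end 114 > 26? ✓; end 114 <= 150? ✓ → yes.
job69: end 91 < 139? ✓; end 91 > 26? ✓; end 91 <= 150? ✓ → yes.
Result: job60, job64, job65, job66, job67, job68, job69.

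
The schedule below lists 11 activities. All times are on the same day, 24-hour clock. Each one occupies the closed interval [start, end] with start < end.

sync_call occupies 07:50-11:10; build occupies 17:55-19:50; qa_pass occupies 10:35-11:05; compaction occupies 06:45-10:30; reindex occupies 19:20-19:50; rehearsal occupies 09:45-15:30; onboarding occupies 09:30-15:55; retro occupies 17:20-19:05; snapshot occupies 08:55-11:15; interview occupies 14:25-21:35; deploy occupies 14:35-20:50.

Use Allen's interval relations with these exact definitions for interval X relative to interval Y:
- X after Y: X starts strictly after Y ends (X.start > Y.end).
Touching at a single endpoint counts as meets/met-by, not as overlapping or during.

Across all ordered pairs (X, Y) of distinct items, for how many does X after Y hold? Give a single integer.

Checking all 110 ordered pairs for relation 'after'; matching pairs in alphabetical order:
(build, compaction): build after compaction ✓
(build, onboarding): build after onboarding ✓
(build, qa_pass): build after qa_pass ✓
(build, rehearsal): build after rehearsal ✓
(build, snapshot): build after snapshot ✓
(build, sync_call): build after sync_call ✓
(deploy, compaction): deploy after compaction ✓
(deploy, qa_pass): deploy after qa_pass ✓
(deploy, snapshot): deploy after snapshot ✓
(deploy, sync_call): deploy after sync_call ✓
(interview, compaction): interview after compaction ✓
(interview, qa_pass): interview after qa_pass ✓
(interview, snapshot): interview after snapshot ✓
(interview, sync_call): interview after sync_call ✓
(qa_pass, compaction): qa_pass after compaction ✓
(reindex, compaction): reindex after compaction ✓
(reindex, onboarding): reindex after onboarding ✓
(reindex, qa_pass): reindex after qa_pass ✓
(reindex, rehearsal): reindex after rehearsal ✓
(reindex, retro): reindex after retro ✓
(reindex, snapshot): reindex after snapshot ✓
(reindex, sync_call): reindex after sync_call ✓
(retro, compaction): retro after compaction ✓
(retro, onboarding): retro after onboarding ✓
... plus 4 further pairs not listed.
Count: 28.

28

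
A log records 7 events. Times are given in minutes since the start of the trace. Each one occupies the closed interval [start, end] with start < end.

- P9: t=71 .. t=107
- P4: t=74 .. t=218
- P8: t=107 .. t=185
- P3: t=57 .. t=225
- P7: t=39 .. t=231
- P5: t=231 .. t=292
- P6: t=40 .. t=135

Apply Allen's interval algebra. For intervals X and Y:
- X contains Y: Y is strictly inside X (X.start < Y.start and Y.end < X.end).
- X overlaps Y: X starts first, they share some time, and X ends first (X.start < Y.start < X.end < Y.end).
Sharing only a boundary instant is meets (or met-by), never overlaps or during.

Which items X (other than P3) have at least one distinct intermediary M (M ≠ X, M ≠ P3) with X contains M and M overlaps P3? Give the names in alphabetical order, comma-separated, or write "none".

Target P3 = [t=57, t=225].
Intermediaries M with M overlaps P3: P6.
Via P6 — items with X contains P6: P7.
Union: P7.

P7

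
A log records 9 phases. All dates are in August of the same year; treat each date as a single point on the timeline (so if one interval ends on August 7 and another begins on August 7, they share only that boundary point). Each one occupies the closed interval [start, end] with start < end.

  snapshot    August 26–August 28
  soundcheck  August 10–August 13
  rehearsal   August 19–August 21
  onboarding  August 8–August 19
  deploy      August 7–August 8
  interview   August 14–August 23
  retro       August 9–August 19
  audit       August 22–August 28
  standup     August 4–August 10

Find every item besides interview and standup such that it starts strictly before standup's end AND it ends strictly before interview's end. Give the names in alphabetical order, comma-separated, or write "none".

Conditions: its start is strictly before standup's end (X.start < August 10) AND its end is strictly before interview's end (X.end < August 23).
audit: start August 22 < August 10? ✗; end August 28 < August 23? ✗ → no.
deploy: start August 7 < August 10? ✓; end August 8 < August 23? ✓ → yes.
onboarding: start August 8 < August 10? ✓; end August 19 < August 23? ✓ → yes.
rehearsal: start August 19 < August 10? ✗; end August 21 < August 23? ✓ → no.
retro: start August 9 < August 10? ✓; end August 19 < August 23? ✓ → yes.
snapshot: start August 26 < August 10? ✗; end August 28 < August 23? ✗ → no.
soundcheck: start August 10 < August 10? ✗; end August 13 < August 23? ✓ → no.
Result: deploy, onboarding, retro.

deploy, onboarding, retro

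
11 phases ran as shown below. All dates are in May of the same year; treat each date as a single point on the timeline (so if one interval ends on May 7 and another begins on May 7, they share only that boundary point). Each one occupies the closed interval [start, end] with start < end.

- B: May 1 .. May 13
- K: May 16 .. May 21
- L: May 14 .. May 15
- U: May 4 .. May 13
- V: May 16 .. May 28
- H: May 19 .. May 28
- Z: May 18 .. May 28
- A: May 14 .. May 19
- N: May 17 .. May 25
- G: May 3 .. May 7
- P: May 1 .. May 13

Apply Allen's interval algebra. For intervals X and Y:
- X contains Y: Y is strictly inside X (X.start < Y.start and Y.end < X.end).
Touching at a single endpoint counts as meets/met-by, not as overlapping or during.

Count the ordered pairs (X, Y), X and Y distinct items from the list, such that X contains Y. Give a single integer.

3

Checking all 110 ordered pairs for relation 'contains'; matching pairs in alphabetical order:
(B, G): B contains G ✓
(P, G): P contains G ✓
(V, N): V contains N ✓
Count: 3.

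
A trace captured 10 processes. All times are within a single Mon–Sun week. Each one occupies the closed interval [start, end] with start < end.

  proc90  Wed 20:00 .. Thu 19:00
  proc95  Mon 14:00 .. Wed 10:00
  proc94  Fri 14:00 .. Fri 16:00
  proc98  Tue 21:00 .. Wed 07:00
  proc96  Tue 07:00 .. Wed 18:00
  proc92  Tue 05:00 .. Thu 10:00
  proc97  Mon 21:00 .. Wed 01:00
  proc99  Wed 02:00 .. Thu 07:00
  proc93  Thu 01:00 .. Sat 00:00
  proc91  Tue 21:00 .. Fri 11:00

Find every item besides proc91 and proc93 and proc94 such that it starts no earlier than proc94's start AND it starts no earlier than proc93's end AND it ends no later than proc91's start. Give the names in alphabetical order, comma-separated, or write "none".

Conditions: its start is no earlier than proc94's start (X.start >= Fri 14:00) AND its start is no earlier than proc93's end (X.start >= Sat 00:00) AND its end is no later than proc91's start (X.end <= Tue 21:00).
proc90: start Wed 20:00 >= Fri 14:00? ✗; start Wed 20:00 >= Sat 00:00? ✗; end Thu 19:00 <= Tue 21:00? ✗ → no.
proc92: start Tue 05:00 >= Fri 14:00? ✗; start Tue 05:00 >= Sat 00:00? ✗; end Thu 10:00 <= Tue 21:00? ✗ → no.
proc95: start Mon 14:00 >= Fri 14:00? ✗; start Mon 14:00 >= Sat 00:00? ✗; end Wed 10:00 <= Tue 21:00? ✗ → no.
proc96: start Tue 07:00 >= Fri 14:00? ✗; start Tue 07:00 >= Sat 00:00? ✗; end Wed 18:00 <= Tue 21:00? ✗ → no.
proc97: start Mon 21:00 >= Fri 14:00? ✗; start Mon 21:00 >= Sat 00:00? ✗; end Wed 01:00 <= Tue 21:00? ✗ → no.
proc98: start Tue 21:00 >= Fri 14:00? ✗; start Tue 21:00 >= Sat 00:00? ✗; end Wed 07:00 <= Tue 21:00? ✗ → no.
proc99: start Wed 02:00 >= Fri 14:00? ✗; start Wed 02:00 >= Sat 00:00? ✗; end Thu 07:00 <= Tue 21:00? ✗ → no.
Result: none.

none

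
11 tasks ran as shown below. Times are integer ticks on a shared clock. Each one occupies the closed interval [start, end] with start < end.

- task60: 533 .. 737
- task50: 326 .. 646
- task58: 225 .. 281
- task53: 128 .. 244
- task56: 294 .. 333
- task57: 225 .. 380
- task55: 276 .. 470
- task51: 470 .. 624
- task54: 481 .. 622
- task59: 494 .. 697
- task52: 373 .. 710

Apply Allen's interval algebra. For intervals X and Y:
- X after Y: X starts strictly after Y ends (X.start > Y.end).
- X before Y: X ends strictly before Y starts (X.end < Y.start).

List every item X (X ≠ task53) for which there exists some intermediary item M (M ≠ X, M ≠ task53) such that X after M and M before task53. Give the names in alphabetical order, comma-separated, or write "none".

none

Target task53 = [128, 244].
Intermediaries M with M before task53: none.
Union: none.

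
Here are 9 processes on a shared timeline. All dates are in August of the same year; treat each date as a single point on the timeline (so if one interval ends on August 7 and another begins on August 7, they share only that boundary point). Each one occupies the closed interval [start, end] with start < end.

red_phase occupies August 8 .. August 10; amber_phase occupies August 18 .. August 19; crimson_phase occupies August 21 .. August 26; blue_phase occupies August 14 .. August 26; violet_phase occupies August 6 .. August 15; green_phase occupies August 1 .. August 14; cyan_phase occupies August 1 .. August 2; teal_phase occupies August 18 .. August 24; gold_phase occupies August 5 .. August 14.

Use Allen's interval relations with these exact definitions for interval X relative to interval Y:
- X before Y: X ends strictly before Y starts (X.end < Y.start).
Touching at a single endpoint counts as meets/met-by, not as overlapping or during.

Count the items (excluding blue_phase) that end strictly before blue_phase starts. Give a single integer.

Target blue_phase = [August 14, August 26].
amber_phase [August 18, August 19] → during → no.
crimson_phase [August 21, August 26] → finishes → no.
cyan_phase [August 1, August 2] → before → counts.
gold_phase [August 5, August 14] → meets → no.
green_phase [August 1, August 14] → meets → no.
red_phase [August 8, August 10] → before → counts.
teal_phase [August 18, August 24] → during → no.
violet_phase [August 6, August 15] → overlaps → no.
Total: 2.

2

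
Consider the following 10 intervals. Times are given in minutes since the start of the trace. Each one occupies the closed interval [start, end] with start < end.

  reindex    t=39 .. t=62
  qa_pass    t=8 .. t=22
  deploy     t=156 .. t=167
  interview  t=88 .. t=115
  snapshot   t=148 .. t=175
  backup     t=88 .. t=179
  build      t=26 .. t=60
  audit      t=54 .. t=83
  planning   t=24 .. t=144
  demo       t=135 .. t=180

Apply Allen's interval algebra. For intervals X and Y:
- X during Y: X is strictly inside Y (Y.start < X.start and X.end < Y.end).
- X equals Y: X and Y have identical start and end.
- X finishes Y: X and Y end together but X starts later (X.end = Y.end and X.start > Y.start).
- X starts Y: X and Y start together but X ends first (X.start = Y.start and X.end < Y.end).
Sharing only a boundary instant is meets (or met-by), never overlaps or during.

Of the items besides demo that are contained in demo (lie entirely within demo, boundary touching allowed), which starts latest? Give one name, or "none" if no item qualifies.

Target demo = [t=135, t=180].
audit [t=54, t=83] → before → excluded.
backup [t=88, t=179] → overlaps → excluded.
build [t=26, t=60] → before → excluded.
deploy [t=156, t=167] → during → candidate.
interview [t=88, t=115] → before → excluded.
planning [t=24, t=144] → overlaps → excluded.
qa_pass [t=8, t=22] → before → excluded.
reindex [t=39, t=62] → before → excluded.
snapshot [t=148, t=175] → during → candidate.
Among candidates, latest start is t=156 → deploy.

deploy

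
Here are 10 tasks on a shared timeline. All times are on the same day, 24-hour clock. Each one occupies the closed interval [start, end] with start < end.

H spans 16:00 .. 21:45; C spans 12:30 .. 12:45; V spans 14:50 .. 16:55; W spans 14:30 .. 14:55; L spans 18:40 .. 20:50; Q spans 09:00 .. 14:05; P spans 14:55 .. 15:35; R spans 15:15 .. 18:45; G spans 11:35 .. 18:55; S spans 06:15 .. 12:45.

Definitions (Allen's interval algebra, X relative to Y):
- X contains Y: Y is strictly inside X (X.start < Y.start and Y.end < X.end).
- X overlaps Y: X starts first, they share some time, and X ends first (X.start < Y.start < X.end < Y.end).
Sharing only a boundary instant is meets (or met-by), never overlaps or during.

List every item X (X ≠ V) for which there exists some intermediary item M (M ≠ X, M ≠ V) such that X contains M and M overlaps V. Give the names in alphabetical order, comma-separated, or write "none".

Target V = [14:50, 16:55].
Intermediaries M with M overlaps V: W.
Via W — items with X contains W: G.
Union: G.

G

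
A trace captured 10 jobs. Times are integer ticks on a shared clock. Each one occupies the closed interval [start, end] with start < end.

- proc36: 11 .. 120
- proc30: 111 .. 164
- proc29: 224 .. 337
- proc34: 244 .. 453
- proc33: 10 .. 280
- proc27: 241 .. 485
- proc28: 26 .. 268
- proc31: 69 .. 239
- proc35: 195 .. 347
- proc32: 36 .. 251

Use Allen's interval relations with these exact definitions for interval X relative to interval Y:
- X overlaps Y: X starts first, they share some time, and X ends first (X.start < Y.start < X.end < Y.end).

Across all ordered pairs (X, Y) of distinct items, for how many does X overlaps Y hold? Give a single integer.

22

Checking all 90 ordered pairs for relation 'overlaps'; matching pairs in alphabetical order:
(proc28, proc27): proc28 overlaps proc27 ✓
(proc28, proc29): proc28 overlaps proc29 ✓
(proc28, proc34): proc28 overlaps proc34 ✓
(proc28, proc35): proc28 overlaps proc35 ✓
(proc29, proc27): proc29 overlaps proc27 ✓
(proc29, proc34): proc29 overlaps proc34 ✓
(proc31, proc29): proc31 overlaps proc29 ✓
(proc31, proc35): proc31 overlaps proc35 ✓
(proc32, proc27): proc32 overlaps proc27 ✓
(proc32, proc29): proc32 overlaps proc29 ✓
(proc32, proc34): proc32 overlaps proc34 ✓
(proc32, proc35): proc32 overlaps proc35 ✓
(proc33, proc27): proc33 overlaps proc27 ✓
(proc33, proc29): proc33 overlaps proc29 ✓
(proc33, proc34): proc33 overlaps proc34 ✓
(proc33, proc35): proc33 overlaps proc35 ✓
(proc35, proc27): proc35 overlaps proc27 ✓
(proc35, proc34): proc35 overlaps proc34 ✓
(proc36, proc28): proc36 overlaps proc28 ✓
(proc36, proc30): proc36 overlaps proc30 ✓
(proc36, proc31): proc36 overlaps proc31 ✓
(proc36, proc32): proc36 overlaps proc32 ✓
Count: 22.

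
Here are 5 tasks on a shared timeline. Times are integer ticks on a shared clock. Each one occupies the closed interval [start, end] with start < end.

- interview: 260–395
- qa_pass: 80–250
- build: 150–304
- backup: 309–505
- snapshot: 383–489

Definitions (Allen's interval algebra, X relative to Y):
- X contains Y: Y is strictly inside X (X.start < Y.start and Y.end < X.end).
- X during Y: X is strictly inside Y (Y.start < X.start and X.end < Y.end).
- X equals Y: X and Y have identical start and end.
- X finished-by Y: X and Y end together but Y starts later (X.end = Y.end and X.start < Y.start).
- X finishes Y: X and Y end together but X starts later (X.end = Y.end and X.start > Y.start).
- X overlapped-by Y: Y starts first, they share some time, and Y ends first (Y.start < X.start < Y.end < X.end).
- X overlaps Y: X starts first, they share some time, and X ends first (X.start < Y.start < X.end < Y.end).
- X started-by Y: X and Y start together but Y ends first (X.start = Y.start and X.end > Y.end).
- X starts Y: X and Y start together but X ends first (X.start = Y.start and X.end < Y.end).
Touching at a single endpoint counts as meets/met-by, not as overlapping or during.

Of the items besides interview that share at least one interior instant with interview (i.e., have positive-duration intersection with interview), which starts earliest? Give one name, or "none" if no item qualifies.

Target interview = [260, 395].
backup [309, 505] → overlapped-by → candidate.
build [150, 304] → overlaps → candidate.
qa_pass [80, 250] → before → excluded.
snapshot [383, 489] → overlapped-by → candidate.
Among candidates, earliest start is 150 → build.

build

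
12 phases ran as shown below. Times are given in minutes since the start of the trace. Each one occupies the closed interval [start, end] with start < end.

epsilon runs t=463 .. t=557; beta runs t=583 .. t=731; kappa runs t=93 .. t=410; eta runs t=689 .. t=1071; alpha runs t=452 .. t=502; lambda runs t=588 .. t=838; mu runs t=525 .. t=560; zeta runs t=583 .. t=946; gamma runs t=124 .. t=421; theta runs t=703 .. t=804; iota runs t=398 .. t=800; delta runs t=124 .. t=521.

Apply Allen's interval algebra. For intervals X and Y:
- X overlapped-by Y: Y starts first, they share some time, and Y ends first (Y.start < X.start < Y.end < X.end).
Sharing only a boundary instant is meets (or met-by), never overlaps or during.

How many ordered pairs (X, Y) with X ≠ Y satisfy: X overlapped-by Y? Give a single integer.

17

Checking all 132 ordered pairs for relation 'overlapped-by'; matching pairs in alphabetical order:
(delta, kappa): delta overlapped-by kappa ✓
(epsilon, alpha): epsilon overlapped-by alpha ✓
(epsilon, delta): epsilon overlapped-by delta ✓
(eta, beta): eta overlapped-by beta ✓
(eta, iota): eta overlapped-by iota ✓
(eta, lambda): eta overlapped-by lambda ✓
(eta, zeta): eta overlapped-by zeta ✓
(gamma, kappa): gamma overlapped-by kappa ✓
(iota, delta): iota overlapped-by delta ✓
(iota, gamma): iota overlapped-by gamma ✓
(iota, kappa): iota overlapped-by kappa ✓
(lambda, beta): lambda overlapped-by beta ✓
(lambda, iota): lambda overlapped-by iota ✓
(mu, epsilon): mu overlapped-by epsilon ✓
(theta, beta): theta overlapped-by beta ✓
(theta, iota): theta overlapped-by iota ✓
(zeta, iota): zeta overlapped-by iota ✓
Count: 17.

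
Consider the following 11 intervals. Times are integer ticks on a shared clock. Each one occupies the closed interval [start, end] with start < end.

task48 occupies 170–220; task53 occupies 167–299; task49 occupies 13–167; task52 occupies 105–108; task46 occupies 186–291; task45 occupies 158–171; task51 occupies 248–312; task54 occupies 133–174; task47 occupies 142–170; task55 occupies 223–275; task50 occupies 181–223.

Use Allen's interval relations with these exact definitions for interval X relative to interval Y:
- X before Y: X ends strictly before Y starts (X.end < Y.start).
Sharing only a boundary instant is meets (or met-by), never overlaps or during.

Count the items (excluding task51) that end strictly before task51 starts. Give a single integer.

Target task51 = [248, 312].
task45 [158, 171] → before → counts.
task46 [186, 291] → overlaps → no.
task47 [142, 170] → before → counts.
task48 [170, 220] → before → counts.
task49 [13, 167] → before → counts.
task50 [181, 223] → before → counts.
task52 [105, 108] → before → counts.
task53 [167, 299] → overlaps → no.
task54 [133, 174] → before → counts.
task55 [223, 275] → overlaps → no.
Total: 7.

7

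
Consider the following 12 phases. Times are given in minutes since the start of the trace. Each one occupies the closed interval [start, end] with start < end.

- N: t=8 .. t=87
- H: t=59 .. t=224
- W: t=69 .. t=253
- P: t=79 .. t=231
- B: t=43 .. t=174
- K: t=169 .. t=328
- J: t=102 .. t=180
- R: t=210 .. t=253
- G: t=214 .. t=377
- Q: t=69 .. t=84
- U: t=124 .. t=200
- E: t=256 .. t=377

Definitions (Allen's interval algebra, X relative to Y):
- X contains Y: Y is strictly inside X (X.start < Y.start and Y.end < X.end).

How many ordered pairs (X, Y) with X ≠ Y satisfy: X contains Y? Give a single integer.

11

Checking all 132 ordered pairs for relation 'contains'; matching pairs in alphabetical order:
(B, Q): B contains Q ✓
(H, J): H contains J ✓
(H, Q): H contains Q ✓
(H, U): H contains U ✓
(K, R): K contains R ✓
(N, Q): N contains Q ✓
(P, J): P contains J ✓
(P, U): P contains U ✓
(W, J): W contains J ✓
(W, P): W contains P ✓
(W, U): W contains U ✓
Count: 11.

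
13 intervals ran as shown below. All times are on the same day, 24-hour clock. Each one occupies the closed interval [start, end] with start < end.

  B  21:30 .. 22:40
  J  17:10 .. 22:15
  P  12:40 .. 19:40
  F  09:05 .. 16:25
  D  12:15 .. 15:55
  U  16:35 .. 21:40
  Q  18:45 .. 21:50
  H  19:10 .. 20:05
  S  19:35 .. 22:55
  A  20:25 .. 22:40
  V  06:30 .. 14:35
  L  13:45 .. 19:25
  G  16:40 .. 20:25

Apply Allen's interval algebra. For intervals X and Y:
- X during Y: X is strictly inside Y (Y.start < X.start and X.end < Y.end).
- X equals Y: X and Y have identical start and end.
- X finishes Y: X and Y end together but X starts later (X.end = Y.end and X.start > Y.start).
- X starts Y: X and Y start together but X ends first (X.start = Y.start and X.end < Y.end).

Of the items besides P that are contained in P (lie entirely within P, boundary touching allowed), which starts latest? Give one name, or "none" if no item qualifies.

L

Target P = [12:40, 19:40].
A [20:25, 22:40] → after → excluded.
B [21:30, 22:40] → after → excluded.
D [12:15, 15:55] → overlaps → excluded.
F [09:05, 16:25] → overlaps → excluded.
G [16:40, 20:25] → overlapped-by → excluded.
H [19:10, 20:05] → overlapped-by → excluded.
J [17:10, 22:15] → overlapped-by → excluded.
L [13:45, 19:25] → during → candidate.
Q [18:45, 21:50] → overlapped-by → excluded.
S [19:35, 22:55] → overlapped-by → excluded.
U [16:35, 21:40] → overlapped-by → excluded.
V [06:30, 14:35] → overlaps → excluded.
Among candidates, latest start is 13:45 → L.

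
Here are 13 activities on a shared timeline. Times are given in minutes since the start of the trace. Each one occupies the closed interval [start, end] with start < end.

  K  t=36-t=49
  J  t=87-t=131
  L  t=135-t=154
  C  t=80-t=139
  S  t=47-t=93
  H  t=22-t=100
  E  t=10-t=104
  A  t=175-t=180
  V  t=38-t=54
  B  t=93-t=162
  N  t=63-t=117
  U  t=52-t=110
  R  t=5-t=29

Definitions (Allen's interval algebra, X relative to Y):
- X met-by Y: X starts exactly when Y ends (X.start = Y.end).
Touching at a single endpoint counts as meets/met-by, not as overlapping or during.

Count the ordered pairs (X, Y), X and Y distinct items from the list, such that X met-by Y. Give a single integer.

1

Checking all 156 ordered pairs for relation 'met-by'; matching pairs in alphabetical order:
(B, S): B met-by S ✓
Count: 1.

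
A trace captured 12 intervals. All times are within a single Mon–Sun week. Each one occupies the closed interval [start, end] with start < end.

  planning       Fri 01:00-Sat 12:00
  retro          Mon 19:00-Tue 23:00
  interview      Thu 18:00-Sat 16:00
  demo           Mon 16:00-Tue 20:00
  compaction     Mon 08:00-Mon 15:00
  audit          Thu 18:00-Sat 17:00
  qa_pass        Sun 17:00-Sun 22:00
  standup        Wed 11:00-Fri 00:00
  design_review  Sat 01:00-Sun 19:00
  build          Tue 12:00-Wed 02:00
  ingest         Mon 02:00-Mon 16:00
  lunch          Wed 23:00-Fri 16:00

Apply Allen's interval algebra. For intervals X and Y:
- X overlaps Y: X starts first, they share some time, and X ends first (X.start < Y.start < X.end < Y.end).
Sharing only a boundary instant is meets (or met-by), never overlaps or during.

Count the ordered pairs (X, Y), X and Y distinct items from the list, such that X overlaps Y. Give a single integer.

Checking all 132 ordered pairs for relation 'overlaps'; matching pairs in alphabetical order:
(audit, design_review): audit overlaps design_review ✓
(demo, build): demo overlaps build ✓
(demo, retro): demo overlaps retro ✓
(design_review, qa_pass): design_review overlaps qa_pass ✓
(interview, design_review): interview overlaps design_review ✓
(lunch, audit): lunch overlaps audit ✓
(lunch, interview): lunch overlaps interview ✓
(lunch, planning): lunch overlaps planning ✓
(planning, design_review): planning overlaps design_review ✓
(retro, build): retro overlaps build ✓
(standup, audit): standup overlaps audit ✓
(standup, interview): standup overlaps interview ✓
(standup, lunch): standup overlaps lunch ✓
Count: 13.

13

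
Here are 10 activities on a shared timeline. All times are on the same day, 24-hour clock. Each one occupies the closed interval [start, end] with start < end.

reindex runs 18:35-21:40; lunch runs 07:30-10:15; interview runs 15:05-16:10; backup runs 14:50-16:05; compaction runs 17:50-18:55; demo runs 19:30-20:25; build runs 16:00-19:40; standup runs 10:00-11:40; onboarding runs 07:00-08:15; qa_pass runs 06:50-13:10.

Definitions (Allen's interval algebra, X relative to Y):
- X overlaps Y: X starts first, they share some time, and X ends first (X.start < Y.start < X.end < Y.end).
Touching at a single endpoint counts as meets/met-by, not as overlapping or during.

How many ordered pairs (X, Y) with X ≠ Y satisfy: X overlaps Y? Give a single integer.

8

Checking all 90 ordered pairs for relation 'overlaps'; matching pairs in alphabetical order:
(backup, build): backup overlaps build ✓
(backup, interview): backup overlaps interview ✓
(build, demo): build overlaps demo ✓
(build, reindex): build overlaps reindex ✓
(compaction, reindex): compaction overlaps reindex ✓
(interview, build): interview overlaps build ✓
(lunch, standup): lunch overlaps standup ✓
(onboarding, lunch): onboarding overlaps lunch ✓
Count: 8.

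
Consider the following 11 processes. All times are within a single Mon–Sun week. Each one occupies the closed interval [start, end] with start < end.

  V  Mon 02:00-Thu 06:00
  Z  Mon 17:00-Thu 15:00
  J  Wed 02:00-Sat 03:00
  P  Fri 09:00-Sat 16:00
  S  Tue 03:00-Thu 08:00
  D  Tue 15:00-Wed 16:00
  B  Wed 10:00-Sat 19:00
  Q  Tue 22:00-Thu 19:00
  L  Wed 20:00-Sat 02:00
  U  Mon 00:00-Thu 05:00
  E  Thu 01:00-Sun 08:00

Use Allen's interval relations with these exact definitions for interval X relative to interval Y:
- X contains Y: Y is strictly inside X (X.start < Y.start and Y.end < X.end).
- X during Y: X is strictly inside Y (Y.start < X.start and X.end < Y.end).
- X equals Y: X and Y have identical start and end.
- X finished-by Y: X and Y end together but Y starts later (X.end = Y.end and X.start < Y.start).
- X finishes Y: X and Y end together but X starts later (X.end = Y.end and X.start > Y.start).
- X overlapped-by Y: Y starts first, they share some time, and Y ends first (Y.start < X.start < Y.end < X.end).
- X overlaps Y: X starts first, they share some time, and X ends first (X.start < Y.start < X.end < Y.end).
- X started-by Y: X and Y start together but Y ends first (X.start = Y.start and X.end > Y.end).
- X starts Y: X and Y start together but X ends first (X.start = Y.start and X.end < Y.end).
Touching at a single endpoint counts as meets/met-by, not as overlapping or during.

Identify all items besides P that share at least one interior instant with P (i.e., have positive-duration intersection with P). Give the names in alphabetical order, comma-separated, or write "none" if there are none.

Target P = [Fri 09:00, Sat 16:00].
B [Wed 10:00, Sat 19:00] → contains → yes.
D [Tue 15:00, Wed 16:00] → before → no.
E [Thu 01:00, Sun 08:00] → contains → yes.
J [Wed 02:00, Sat 03:00] → overlaps → yes.
L [Wed 20:00, Sat 02:00] → overlaps → yes.
Q [Tue 22:00, Thu 19:00] → before → no.
S [Tue 03:00, Thu 08:00] → before → no.
U [Mon 00:00, Thu 05:00] → before → no.
V [Mon 02:00, Thu 06:00] → before → no.
Z [Mon 17:00, Thu 15:00] → before → no.
Result: B, E, J, L.

B, E, J, L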